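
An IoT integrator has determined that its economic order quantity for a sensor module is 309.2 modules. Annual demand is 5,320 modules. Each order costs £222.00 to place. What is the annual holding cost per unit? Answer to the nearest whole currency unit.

Squaring Q* = √(2DS/H) gives Q*² = 2DS/H.
From Q* = √(2DS/H): H = 2DS / Q*² = 2 × 5,320 × 222 / 309.2² = 24.7068.

H ≈ £25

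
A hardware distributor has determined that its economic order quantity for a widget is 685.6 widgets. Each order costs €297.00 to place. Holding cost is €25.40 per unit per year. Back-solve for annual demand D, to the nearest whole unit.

D ≈ 20,100 widgets per year

Squaring Q* = √(2DS/H) gives Q*² = 2DS/H.
From Q* = √(2DS/H): D = Q*²H / (2S) = 685.6² × 25.4 / (2 × 297) = 20099.668.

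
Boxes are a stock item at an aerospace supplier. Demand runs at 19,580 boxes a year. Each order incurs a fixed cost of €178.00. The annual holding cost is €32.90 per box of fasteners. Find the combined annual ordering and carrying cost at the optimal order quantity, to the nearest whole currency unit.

Q* = √(2DS/H) = √(2 × 19,580 × 178 / 32.9) ≈ 460.29.
At Q*, ordering cost (D/Q*)S equals holding cost (Q*/2)H, each = √(DSH/2).
Minimum total = √(2DSH) = √(2 × 19,580 × 178 × 32.9) ≈ 15143.606.

TC* ≈ €15,144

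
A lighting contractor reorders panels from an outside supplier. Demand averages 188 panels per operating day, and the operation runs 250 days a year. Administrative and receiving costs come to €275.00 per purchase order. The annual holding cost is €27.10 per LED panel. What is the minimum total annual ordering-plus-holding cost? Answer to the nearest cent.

TC* ≈ €26,467.62

Annual demand D = 188 × 250 = 47,000.
The optimal lot size = √(2DS/H) = √(2 × 47,000 × 275 / 27.1) ≈ 976.67.
At the optimum the two cost components are equal, so total cost = 2·(Q*/2)H = Q*·H.
Minimum total = √(2DSH) = √(2 × 47,000 × 275 × 27.1) ≈ 26467.622.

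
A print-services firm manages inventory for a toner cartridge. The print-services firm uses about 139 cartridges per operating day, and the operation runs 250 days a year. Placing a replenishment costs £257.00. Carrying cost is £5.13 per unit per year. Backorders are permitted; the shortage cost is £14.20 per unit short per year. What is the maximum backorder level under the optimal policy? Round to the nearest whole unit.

S* ≈ 578 cartridges

Annual demand D = 139 × 250 = 34,750.
With planned backorders, Q* = √(2DS/H) · √((H+B)/B).
√(2DS/H) = √(2 × 34,750 × 257 / 5.13) = 1865.951.
√((H+B)/B) = √((5.13+14.2)/14.2) = 1.1667.
Q* ≈ 2177.068.
S* = Q* · H/(H+B) = 2177.068 × 5.13/19.33 ≈ 577.773.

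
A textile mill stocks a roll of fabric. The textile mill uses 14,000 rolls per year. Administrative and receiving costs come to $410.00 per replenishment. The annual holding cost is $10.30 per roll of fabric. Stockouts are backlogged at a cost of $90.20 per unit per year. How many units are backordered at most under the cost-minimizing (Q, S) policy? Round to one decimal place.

With planned backorders, Q* = √(2DS/H) · √((H+B)/B).
√(2DS/H) = √(2 × 14,000 × 410 / 10.3) = 1055.729.
√((H+B)/B) = √((10.3+90.2)/90.2) = 1.0556.
Q* ≈ 1114.377.
S* = Q* · H/(H+B) = 1114.377 × 10.3/100.5 ≈ 114.210.

S* ≈ 114.2 rolls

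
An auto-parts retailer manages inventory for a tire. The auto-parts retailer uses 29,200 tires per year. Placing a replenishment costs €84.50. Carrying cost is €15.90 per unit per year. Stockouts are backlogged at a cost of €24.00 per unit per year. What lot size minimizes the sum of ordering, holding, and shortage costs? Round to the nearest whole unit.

With planned backorders, Q* = √(2DS/H) · √((H+B)/B).
√(2DS/H) = √(2 × 29,200 × 84.5 / 15.9) = 557.104.
√((H+B)/B) = √((15.9+24)/24) = 1.2894.
Q* ≈ 718.318.

Q* ≈ 718 tires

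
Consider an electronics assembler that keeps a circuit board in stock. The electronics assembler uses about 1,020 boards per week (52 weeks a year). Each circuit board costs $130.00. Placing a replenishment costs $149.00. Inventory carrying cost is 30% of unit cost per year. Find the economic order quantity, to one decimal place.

Q* ≈ 636.6 boards

Annual demand D = 1,020 × 52 = 53,040.
Holding cost H = 0.30 × $130.00 = $39.0000 per unit per year.
EOQ = √(2DS / H) = √(2 × 53,040 × 149 / 39).
= √(15,805,920 / 39) = √405,280 ≈ 636.616.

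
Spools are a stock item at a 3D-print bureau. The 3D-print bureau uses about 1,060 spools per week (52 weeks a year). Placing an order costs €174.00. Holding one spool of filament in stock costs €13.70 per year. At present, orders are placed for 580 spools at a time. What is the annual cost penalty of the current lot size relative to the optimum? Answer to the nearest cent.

Extra cost ≈ €4,298.20 per year

Annual demand D = 1,060 × 52 = 55,120.
EOQ = √(2DS/H) = √(2 × 55,120 × 174 / 13.7) ≈ 1183.27.
Cost at Q* = (D/Q*)S + (Q*/2)H = √(2DSH) ≈ €16,210.80.
Cost at Q = 580: (55,120/580)×174 + (580/2)×13.7 = €16,536.00 + €3,973.00 = €20,509.00.
Excess = €20,509.00 − €16,210.80 = €4,298.20.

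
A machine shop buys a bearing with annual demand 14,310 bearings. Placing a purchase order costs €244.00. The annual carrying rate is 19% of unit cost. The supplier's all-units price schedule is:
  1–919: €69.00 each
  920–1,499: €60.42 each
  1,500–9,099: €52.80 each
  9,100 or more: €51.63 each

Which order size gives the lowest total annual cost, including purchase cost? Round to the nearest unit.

Q* ≈ 1,500 bearings

Holding cost per unit per year at price C is H = 0.19·C.
For each price level, check whether its EOQ is feasible; otherwise the best quantity at that price is the breakpoint.
EOQ at €69.00 = 729.8 (feasible in tier 1): TC = 14,310×€69.00 + (14,310/729.8)×244 + (729.8/2)×0.19×€69.00 = €996,958.22.
EOQ at €60.42 = 779.9 < 920, so use break Q=920: TC = 14,310×€60.42 + (14,310/920.0)×244 + (920.0/2)×0.19×€60.42 = €873,686.17.
EOQ at €52.80 = 834.3 < 1500, so use break Q=1500: TC = 14,310×€52.80 + (14,310/1500.0)×244 + (1500.0/2)×0.19×€52.80 = €765,419.76.
EOQ at €51.63 = 843.7 < 9100, so use break Q=9100: TC = 14,310×€51.63 + (14,310/9100.0)×244 + (9100.0/2)×0.19×€51.63 = €783,843.13.
Lowest total cost is €765,419.76 at Q = 1500.0.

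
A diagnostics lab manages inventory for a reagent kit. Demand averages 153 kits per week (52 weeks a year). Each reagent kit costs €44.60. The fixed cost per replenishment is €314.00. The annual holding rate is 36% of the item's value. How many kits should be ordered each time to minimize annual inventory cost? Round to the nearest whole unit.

Q* ≈ 558 kits

Annual demand D = 153 × 52 = 7,956.
Holding cost H = 0.36 × €44.60 = €16.0560 per unit per year.
EOQ = √(2DS / H) = √(2 × 7,956 × 314 / 16.056).
= √(4,996,368 / 16.056) = √311,183.8565 ≈ 557.839.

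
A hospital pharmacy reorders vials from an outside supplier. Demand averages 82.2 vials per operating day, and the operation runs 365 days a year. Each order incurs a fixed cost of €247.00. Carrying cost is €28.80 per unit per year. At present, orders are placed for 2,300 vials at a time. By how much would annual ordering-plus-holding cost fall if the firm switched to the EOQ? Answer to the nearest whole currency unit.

Extra cost ≈ €15,682 per year

Annual demand D = 82.2 × 365 = 30,003.
EOQ = √(2DS/H) = √(2 × 30,003 × 247 / 28.8) ≈ 717.38.
Cost at Q* = (D/Q*)S + (Q*/2)H = √(2DSH) ≈ €20,660.56.
Cost at Q = 2,300: (30,003/2,300)×247 + (2,300/2)×28.8 = €3,222.06 + €33,120.00 = €36,342.06.
Excess = €36,342.06 − €20,660.56 = €15,681.50.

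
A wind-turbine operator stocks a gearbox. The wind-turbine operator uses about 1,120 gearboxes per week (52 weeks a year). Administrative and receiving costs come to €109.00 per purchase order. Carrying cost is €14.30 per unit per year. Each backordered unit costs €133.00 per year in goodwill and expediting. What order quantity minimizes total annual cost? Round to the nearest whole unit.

Annual demand D = 1,120 × 52 = 58,240.
With planned backorders, Q* = √(2DS/H) · √((H+B)/B).
√(2DS/H) = √(2 × 58,240 × 109 / 14.3) = 942.260.
√((H+B)/B) = √((14.3+133)/133) = 1.0524.
Q* ≈ 991.623.

Q* ≈ 992 gearboxes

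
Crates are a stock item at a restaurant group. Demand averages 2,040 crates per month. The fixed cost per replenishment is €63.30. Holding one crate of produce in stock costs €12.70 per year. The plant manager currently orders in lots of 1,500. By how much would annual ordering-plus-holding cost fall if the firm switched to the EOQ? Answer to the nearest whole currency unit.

Extra cost ≈ €4,284 per year

Annual demand D = 2,040 × 12 = 24,480.
EOQ = √(2DS/H) = √(2 × 24,480 × 63.3 / 12.7) ≈ 493.99.
Cost at Q* = (D/Q*)S + (Q*/2)H = √(2DSH) ≈ €6,273.71.
Cost at Q = 1,500: (24,480/1,500)×63.3 + (1,500/2)×12.7 = €1,033.06 + €9,525.00 = €10,558.06.
Excess = €10,558.06 − €6,273.71 = €4,284.35.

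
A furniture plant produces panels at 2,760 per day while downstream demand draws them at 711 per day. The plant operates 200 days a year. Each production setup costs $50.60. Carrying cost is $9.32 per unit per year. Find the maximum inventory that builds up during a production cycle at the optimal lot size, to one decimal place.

I_max ≈ 1,070.7 panels

Annual demand D = 711 × 200 = 142,200.
Production build-up factor (1 − d/p) = 1 − 711/2,760 = 0.7424.
Q* = √(2DS / (H(1 − d/p))) = √(2 × 142,200 × 50.6 / (9.32 × 0.7424)).
= √(14,390,640 / 6.9191) ≈ 1442.167.
Maximum inventory = Q*(1 − d/p) = 1442.167 × 0.7424 ≈ 1070.653.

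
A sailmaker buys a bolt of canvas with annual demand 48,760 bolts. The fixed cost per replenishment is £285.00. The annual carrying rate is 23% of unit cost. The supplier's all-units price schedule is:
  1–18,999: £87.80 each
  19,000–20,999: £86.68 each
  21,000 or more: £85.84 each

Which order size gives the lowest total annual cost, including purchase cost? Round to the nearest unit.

Q* ≈ 1,173 bolts

Holding cost per unit per year at price C is H = 0.23·C.
Candidates are each tier's EOQ (if it falls in that tier) and each price-break quantity.
EOQ at £87.80 = 1173.2 (feasible in tier 1): TC = 48,760×£87.80 + (48,760/1173.2)×285 + (1173.2/2)×0.23×£87.80 = £4,304,818.84.
EOQ at £86.68 = 1180.7 < 19000, so use break Q=19000: TC = 48,760×£86.68 + (48,760/19000.0)×285 + (19000.0/2)×0.23×£86.68 = £4,416,644.00.
EOQ at £85.84 = 1186.5 < 21000, so use break Q=21000: TC = 48,760×£85.84 + (48,760/21000.0)×285 + (21000.0/2)×0.23×£85.84 = £4,393,523.74.
Lowest total cost is £4,304,818.84 at Q = 1173.2.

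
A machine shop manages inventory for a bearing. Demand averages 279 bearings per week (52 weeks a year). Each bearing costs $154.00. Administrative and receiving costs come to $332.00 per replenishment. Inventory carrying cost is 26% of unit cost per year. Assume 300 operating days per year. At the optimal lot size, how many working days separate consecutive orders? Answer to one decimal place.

T ≈ 10.1 days

Annual demand D = 279 × 52 = 14,508.
Holding cost H = 0.26 × $154.00 = $40.0400 per unit per year.
Q* = √(2DS/H) = √(2 × 14,508 × 332 / 40.04) ≈ 490.50.
Cycle time = Q*/D × 300 = 490.50 / 14,508 × 300 ≈ 10.143 days.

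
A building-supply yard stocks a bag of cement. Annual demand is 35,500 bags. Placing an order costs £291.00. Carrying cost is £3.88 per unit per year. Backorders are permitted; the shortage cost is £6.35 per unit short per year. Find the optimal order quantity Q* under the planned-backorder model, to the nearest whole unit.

Q* ≈ 2,929 bags

With planned backorders, Q* = √(2DS/H) · √((H+B)/B).
√(2DS/H) = √(2 × 35,500 × 291 / 3.88) = 2307.596.
√((H+B)/B) = √((3.88+6.35)/6.35) = 1.2693.
Q* ≈ 2928.942.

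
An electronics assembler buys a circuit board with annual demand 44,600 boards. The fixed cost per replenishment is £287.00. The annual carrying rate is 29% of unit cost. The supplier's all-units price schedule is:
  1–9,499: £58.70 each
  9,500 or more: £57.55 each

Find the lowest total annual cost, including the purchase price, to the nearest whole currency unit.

TC* ≈ £2,638,896

Holding cost per unit per year at price C is H = 0.29·C.
Evaluate total cost at each tier's feasible EOQ or, if the EOQ is below the tier, at the tier's minimum quantity.
EOQ at £58.70 = 1226.3 (feasible in tier 1): TC = 44,600×£58.70 + (44,600/1226.3)×287 + (1226.3/2)×0.29×£58.70 = £2,638,895.72.
EOQ at £57.55 = 1238.5 < 9500, so use break Q=9500: TC = 44,600×£57.55 + (44,600/9500.0)×287 + (9500.0/2)×0.29×£57.55 = £2,647,352.51.
Lowest total cost among the candidates is at Q = 1226.3.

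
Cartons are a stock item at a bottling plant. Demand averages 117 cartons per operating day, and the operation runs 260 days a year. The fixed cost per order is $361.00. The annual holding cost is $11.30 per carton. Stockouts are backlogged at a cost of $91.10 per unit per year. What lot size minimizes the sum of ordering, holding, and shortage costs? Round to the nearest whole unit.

Q* ≈ 1,478 cartons

Annual demand D = 117 × 260 = 30,420.
With planned backorders, Q* = √(2DS/H) · √((H+B)/B).
√(2DS/H) = √(2 × 30,420 × 361 / 11.3) = 1394.148.
√((H+B)/B) = √((11.3+91.1)/91.1) = 1.0602.
Q* ≈ 1478.086.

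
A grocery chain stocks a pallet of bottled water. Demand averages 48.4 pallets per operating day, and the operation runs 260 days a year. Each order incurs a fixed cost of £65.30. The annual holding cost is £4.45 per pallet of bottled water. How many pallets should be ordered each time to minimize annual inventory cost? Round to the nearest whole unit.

Annual demand D = 48.4 × 260 = 12,584.
EOQ = √(2DS / H) = √(2 × 12,584 × 65.3 / 4.45).
= √(1,643,470.4 / 4.45) = √369,319.191 ≈ 607.716.

Q* ≈ 608 pallets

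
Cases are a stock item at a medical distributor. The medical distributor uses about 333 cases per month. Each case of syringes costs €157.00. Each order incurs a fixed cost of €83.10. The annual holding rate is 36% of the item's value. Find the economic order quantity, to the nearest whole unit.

Q* ≈ 108 cases

Annual demand D = 333 × 12 = 3,996.
Holding cost H = 0.36 × €157.00 = €56.5200 per unit per year.
EOQ = √(2DS / H) = √(2 × 3,996 × 83.1 / 56.52).
= √(664,135.2 / 56.52) = √11,750.4459 ≈ 108.399.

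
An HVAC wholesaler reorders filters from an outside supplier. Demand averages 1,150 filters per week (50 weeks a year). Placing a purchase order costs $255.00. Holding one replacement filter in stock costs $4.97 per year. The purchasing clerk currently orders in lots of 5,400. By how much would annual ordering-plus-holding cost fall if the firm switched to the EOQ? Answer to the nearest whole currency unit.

Annual demand D = 1,150 × 50 = 57,500.
EOQ = √(2DS/H) = √(2 × 57,500 × 255 / 4.97) ≈ 2429.07.
Cost at Q* = (D/Q*)S + (Q*/2)H = √(2DSH) ≈ $12,072.50.
Cost at Q = 5,400: (57,500/5,400)×255 + (5,400/2)×4.97 = $2,715.28 + $13,419.00 = $16,134.28.
Excess = $16,134.28 − $12,072.50 = $4,061.78.

Extra cost ≈ $4,062 per year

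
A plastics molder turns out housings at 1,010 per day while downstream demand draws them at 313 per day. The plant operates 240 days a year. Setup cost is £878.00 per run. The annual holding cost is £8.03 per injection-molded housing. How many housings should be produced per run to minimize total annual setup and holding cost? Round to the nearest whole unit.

Q* ≈ 4,879 housings

Annual demand D = 313 × 240 = 75,120.
Production build-up factor (1 − d/p) = 1 − 313/1,010 = 0.6901.
Q* = √(2DS / (H(1 − d/p))) = √(2 × 75,120 × 878 / (8.03 × 0.6901)).
= √(131,910,720 / 5.5415) ≈ 4878.952.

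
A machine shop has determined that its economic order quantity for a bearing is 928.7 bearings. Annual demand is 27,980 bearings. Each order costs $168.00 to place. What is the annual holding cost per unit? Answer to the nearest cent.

Invert the EOQ relation Q*² = 2DS/H.
From Q* = √(2DS/H): H = 2DS / Q*² = 2 × 27,980 × 168 / 928.7² = 10.9002.

H ≈ $10.90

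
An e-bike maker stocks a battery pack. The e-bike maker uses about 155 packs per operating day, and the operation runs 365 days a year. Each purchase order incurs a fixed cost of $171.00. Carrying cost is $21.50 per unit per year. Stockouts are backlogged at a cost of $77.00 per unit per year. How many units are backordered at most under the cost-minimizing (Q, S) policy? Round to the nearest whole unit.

S* ≈ 234 packs

Annual demand D = 155 × 365 = 56,575.
With planned backorders, Q* = √(2DS/H) · √((H+B)/B).
√(2DS/H) = √(2 × 56,575 × 171 / 21.5) = 948.650.
√((H+B)/B) = √((21.5+77)/77) = 1.1310.
Q* ≈ 1072.948.
S* = Q* · H/(H+B) = 1072.948 × 21.5/98.5 ≈ 234.197.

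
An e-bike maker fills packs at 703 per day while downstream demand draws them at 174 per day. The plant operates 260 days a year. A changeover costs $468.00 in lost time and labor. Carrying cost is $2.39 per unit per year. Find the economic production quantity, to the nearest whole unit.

Annual demand D = 174 × 260 = 45,240.
Production build-up factor (1 − d/p) = 1 − 174/703 = 0.7525.
Q* = √(2DS / (H(1 − d/p))) = √(2 × 45,240 × 468 / (2.39 × 0.7525)).
= √(42,344,640 / 1.7984) ≈ 4852.327.

Q* ≈ 4,852 packs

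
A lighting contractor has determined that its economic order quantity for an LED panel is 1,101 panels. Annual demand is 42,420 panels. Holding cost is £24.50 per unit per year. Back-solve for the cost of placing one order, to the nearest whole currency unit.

S ≈ £350

Squaring Q* = √(2DS/H) gives Q*² = 2DS/H.
From Q* = √(2DS/H): S = Q*²H / (2D) = 1,101² × 24.5 / (2 × 42,420) = 350.0580.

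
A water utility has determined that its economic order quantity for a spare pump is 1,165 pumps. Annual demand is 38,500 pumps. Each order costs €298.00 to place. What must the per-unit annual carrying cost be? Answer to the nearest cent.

The basic EOQ model gives Q* = √(2DS/H); rearrange for the unknown.
From Q* = √(2DS/H): H = 2DS / Q*² = 2 × 38,500 × 298 / 1,165² = 16.9066.

H ≈ €16.91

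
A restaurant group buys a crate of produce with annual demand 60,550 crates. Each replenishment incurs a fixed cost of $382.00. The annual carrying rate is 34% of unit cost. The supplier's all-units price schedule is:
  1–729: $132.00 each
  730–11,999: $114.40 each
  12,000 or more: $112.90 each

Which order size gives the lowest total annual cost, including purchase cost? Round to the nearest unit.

Holding cost per unit per year at price C is H = 0.34·C.
Evaluate total cost at each tier's feasible EOQ or, if the EOQ is below the tier, at the tier's minimum quantity.
Tier 1 ($132.00): EOQ = 1015.3 exceeds tier's upper bound 729, so this tier is dominated.
EOQ at $114.40 = 1090.6 (feasible in tier 2): TC = 60,550×$114.40 + (60,550/1090.6)×382 + (1090.6/2)×0.34×$114.40 = $6,969,338.59.
EOQ at $112.90 = 1097.8 < 12000, so use break Q=12000: TC = 60,550×$112.90 + (60,550/12000.0)×382 + (12000.0/2)×0.34×$112.90 = $7,068,338.51.
Lowest total cost is $6,969,338.59 at Q = 1090.6.

Q* ≈ 1,091 crates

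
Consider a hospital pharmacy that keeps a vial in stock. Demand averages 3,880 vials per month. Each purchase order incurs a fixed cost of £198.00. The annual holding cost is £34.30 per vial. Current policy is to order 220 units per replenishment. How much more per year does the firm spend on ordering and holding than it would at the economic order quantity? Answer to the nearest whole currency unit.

Annual demand D = 3,880 × 12 = 46,560.
EOQ = √(2DS/H) = √(2 × 46,560 × 198 / 34.3) ≈ 733.17.
Cost at Q* = (D/Q*)S + (Q*/2)H = √(2DSH) ≈ £25,147.87.
Cost at Q = 220: (46,560/220)×198 + (220/2)×34.3 = £41,904.00 + £3,773.00 = £45,677.00.
Excess = £45,677.00 − £25,147.87 = £20,529.13.

Extra cost ≈ £20,529 per year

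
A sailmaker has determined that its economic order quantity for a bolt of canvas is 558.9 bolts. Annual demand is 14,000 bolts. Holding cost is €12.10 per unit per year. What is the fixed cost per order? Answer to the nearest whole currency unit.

S ≈ €135

Invert the EOQ relation Q*² = 2DS/H.
From Q* = √(2DS/H): S = Q*²H / (2D) = 558.9² × 12.1 / (2 × 14,000) = 134.9881.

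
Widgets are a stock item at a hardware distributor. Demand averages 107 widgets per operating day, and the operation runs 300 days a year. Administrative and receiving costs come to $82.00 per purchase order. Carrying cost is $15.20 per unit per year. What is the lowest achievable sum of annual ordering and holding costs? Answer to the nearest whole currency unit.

Annual demand D = 107 × 300 = 32,100.
The optimal lot size = √(2DS/H) = √(2 × 32,100 × 82 / 15.2) ≈ 588.51.
At Q*, ordering cost (D/Q*)S equals holding cost (Q*/2)H, each = √(DSH/2).
Minimum total = √(2DSH) = √(2 × 32,100 × 82 × 15.2) ≈ 8945.327.

TC* ≈ $8,945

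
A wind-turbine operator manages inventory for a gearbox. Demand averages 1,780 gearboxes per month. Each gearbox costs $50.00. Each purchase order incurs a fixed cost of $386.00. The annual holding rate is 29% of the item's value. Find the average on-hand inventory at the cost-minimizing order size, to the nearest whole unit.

Annual demand D = 1,780 × 12 = 21,360.
Holding cost H = 0.29 × $50.00 = $14.5000 per unit per year.
EOQ = √(2DS/H) = √(2 × 21,360 × 386 / 14.5) ≈ 1066.41.
Average inventory = Q*/2 ≈ 1066.41 / 2 = 533.206.

Average inventory ≈ 533 gearboxes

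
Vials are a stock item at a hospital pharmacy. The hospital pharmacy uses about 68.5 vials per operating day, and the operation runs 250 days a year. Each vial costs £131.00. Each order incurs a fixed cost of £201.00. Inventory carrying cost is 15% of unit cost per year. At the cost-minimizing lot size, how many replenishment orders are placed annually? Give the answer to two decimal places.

N ≈ 28.93 orders per year

Annual demand D = 68.5 × 250 = 17,125.
Holding cost H = 0.15 × £131.00 = £19.6500 per unit per year.
EOQ = √(2DS/H) = √(2 × 17,125 × 201 / 19.65) ≈ 591.90.
Orders per year = D / Q* = 17,125 / 591.90 ≈ 28.932.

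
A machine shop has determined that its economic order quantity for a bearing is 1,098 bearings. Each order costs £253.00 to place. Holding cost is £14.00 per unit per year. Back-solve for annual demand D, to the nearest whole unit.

D ≈ 33,357 bearings per year

Invert the EOQ relation Q*² = 2DS/H.
From Q* = √(2DS/H): D = Q*²H / (2S) = 1,098² × 14 / (2 × 253) = 33356.632.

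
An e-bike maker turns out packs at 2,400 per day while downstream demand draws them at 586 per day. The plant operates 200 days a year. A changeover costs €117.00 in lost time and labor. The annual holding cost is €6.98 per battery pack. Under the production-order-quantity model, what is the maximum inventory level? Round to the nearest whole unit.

I_max ≈ 1,723 packs

Annual demand D = 586 × 200 = 117,200.
Production build-up factor (1 − d/p) = 1 − 586/2,400 = 0.7558.
Q* = √(2DS / (H(1 − d/p))) = √(2 × 117,200 × 117 / (6.98 × 0.7558)).
= √(27,424,800 / 5.2757) ≈ 2279.980.
Maximum inventory = Q*(1 − d/p) = 2279.980 × 0.7558 ≈ 1723.285.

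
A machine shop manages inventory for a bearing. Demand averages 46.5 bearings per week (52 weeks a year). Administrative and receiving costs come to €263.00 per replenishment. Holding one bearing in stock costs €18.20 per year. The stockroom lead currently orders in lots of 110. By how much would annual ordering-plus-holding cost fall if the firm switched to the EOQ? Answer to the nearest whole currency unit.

Extra cost ≈ €1,971 per year

Annual demand D = 46.5 × 52 = 2,418.
EOQ = √(2DS/H) = √(2 × 2,418 × 263 / 18.2) ≈ 264.35.
Cost at Q* = (D/Q*)S + (Q*/2)H = √(2DSH) ≈ €4,811.24.
Cost at Q = 110: (2,418/110)×263 + (110/2)×18.2 = €5,781.22 + €1,001.00 = €6,782.22.
Excess = €6,782.22 − €4,811.24 = €1,970.98.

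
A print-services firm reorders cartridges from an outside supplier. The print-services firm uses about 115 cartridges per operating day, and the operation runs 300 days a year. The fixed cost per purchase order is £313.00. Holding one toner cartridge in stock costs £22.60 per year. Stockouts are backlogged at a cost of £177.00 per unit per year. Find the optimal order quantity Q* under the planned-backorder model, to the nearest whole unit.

Q* ≈ 1,038 cartridges

Annual demand D = 115 × 300 = 34,500.
With planned backorders, Q* = √(2DS/H) · √((H+B)/B).
√(2DS/H) = √(2 × 34,500 × 313 / 22.6) = 977.558.
√((H+B)/B) = √((22.6+177)/177) = 1.0619.
Q* ≈ 1038.093.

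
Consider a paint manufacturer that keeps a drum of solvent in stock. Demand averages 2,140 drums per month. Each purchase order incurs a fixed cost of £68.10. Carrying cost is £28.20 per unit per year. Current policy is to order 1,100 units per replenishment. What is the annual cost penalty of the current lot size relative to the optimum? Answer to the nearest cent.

Extra cost ≈ £7,168.42 per year

Annual demand D = 2,140 × 12 = 25,680.
EOQ = √(2DS/H) = √(2 × 25,680 × 68.1 / 28.2) ≈ 352.18.
Cost at Q* = (D/Q*)S + (Q*/2)H = √(2DSH) ≈ £9,931.40.
Cost at Q = 1,100: (25,680/1,100)×68.1 + (1,100/2)×28.2 = £1,589.83 + £15,510.00 = £17,099.83.
Excess = £17,099.83 − £9,931.40 = £7,168.42.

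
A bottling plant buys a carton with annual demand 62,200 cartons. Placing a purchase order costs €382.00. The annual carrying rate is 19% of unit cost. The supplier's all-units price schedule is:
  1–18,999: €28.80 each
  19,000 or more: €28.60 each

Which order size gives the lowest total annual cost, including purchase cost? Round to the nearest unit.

Holding cost per unit per year at price C is H = 0.19·C.
Candidates are each tier's EOQ (if it falls in that tier) and each price-break quantity.
EOQ at €28.80 = 2946.9 (feasible in tier 1): TC = 62,200×€28.80 + (62,200/2946.9)×382 + (2946.9/2)×0.19×€28.80 = €1,807,485.56.
EOQ at €28.60 = 2957.2 < 19000, so use break Q=19000: TC = 62,200×€28.60 + (62,200/19000.0)×382 + (19000.0/2)×0.19×€28.60 = €1,831,793.55.
Lowest total cost is €1,807,485.56 at Q = 2946.9.

Q* ≈ 2,947 cartons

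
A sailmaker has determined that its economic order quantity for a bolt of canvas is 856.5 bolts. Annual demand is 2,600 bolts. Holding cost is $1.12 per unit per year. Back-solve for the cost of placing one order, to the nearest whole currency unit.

S ≈ $158

Invert the EOQ relation Q*² = 2DS/H.
From Q* = √(2DS/H): S = Q*²H / (2D) = 856.5² × 1.12 / (2 × 2,600) = 158.0045.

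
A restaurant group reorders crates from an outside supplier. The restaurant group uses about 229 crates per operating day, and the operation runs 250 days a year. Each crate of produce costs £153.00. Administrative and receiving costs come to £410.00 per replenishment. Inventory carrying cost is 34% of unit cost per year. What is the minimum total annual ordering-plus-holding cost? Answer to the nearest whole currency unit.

Annual demand D = 229 × 250 = 57,250.
Holding cost H = 0.34 × £153.00 = £52.0200 per unit per year.
The optimal lot size = √(2DS/H) = √(2 × 57,250 × 410 / 52.02) ≈ 949.97.
At the optimum the two cost components are equal, so total cost = 2·(Q*/2)H = Q*·H.
Minimum total = √(2DSH) = √(2 × 57,250 × 410 × 52.02) ≈ 49417.395.

TC* ≈ £49,417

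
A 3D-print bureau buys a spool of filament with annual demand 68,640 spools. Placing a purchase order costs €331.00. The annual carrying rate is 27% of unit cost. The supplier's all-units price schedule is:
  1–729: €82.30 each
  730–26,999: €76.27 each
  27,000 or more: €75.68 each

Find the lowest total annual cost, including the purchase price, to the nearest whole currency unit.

Holding cost per unit per year at price C is H = 0.27·C.
Evaluate total cost at each tier's feasible EOQ or, if the EOQ is below the tier, at the tier's minimum quantity.
Tier 1 (€82.30): EOQ = 1430.0 exceeds tier's upper bound 729, so this tier is dominated.
EOQ at €76.27 = 1485.5 (feasible in tier 2): TC = 68,640×€76.27 + (68,640/1485.5)×331 + (1485.5/2)×0.27×€76.27 = €5,265,762.58.
EOQ at €75.68 = 1491.2 < 27000, so use break Q=27000: TC = 68,640×€75.68 + (68,640/27000.0)×331 + (27000.0/2)×0.27×€75.68 = €5,471,370.28.
Lowest total cost among the candidates is at Q = 1485.5.

TC* ≈ €5,265,763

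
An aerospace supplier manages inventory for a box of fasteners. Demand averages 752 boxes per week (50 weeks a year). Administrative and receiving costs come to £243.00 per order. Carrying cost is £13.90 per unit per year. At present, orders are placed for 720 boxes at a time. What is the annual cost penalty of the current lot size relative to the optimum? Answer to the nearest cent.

Annual demand D = 752 × 50 = 37,600.
EOQ = √(2DS/H) = √(2 × 37,600 × 243 / 13.9) ≈ 1146.58.
Cost at Q* = (D/Q*)S + (Q*/2)H = √(2DSH) ≈ £15,937.47.
Cost at Q = 720: (37,600/720)×243 + (720/2)×13.9 = £12,690.00 + £5,004.00 = £17,694.00.
Excess = £17,694.00 − £15,937.47 = £1,756.53.

Extra cost ≈ £1,756.53 per year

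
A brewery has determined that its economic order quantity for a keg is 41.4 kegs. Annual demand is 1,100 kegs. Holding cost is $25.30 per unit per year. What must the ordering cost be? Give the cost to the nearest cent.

Invert the EOQ relation Q*² = 2DS/H.
From Q* = √(2DS/H): S = Q*²H / (2D) = 41.4² × 25.3 / (2 × 1,100) = 19.7105.

S ≈ $19.71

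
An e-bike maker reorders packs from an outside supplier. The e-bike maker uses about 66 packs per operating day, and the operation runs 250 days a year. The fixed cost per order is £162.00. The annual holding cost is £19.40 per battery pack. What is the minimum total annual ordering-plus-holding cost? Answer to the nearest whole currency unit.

Annual demand D = 66 × 250 = 16,500.
Q* = √(2DS/H) = √(2 × 16,500 × 162 / 19.4) ≈ 524.94.
At the optimum the two cost components are equal, so total cost = 2·(Q*/2)H = Q*·H.
Minimum total = √(2DSH) = √(2 × 16,500 × 162 × 19.4) ≈ 10183.929.

TC* ≈ £10,184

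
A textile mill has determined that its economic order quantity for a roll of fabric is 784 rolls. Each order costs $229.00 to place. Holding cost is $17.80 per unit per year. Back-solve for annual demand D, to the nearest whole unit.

D ≈ 23,888 rolls per year

The basic EOQ model gives Q* = √(2DS/H); rearrange for the unknown.
From Q* = √(2DS/H): D = Q*²H / (2S) = 784² × 17.8 / (2 × 229) = 23888.377.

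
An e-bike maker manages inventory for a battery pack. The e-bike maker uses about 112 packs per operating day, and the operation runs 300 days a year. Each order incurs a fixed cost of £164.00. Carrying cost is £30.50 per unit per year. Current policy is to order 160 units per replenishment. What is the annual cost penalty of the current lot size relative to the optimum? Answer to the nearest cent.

Extra cost ≈ £18,546.03 per year

Annual demand D = 112 × 300 = 33,600.
EOQ = √(2DS/H) = √(2 × 33,600 × 164 / 30.5) ≈ 601.11.
Cost at Q* = (D/Q*)S + (Q*/2)H = √(2DSH) ≈ £18,333.97.
Cost at Q = 160: (33,600/160)×164 + (160/2)×30.5 = £34,440.00 + £2,440.00 = £36,880.00.
Excess = £36,880.00 − £18,333.97 = £18,546.03.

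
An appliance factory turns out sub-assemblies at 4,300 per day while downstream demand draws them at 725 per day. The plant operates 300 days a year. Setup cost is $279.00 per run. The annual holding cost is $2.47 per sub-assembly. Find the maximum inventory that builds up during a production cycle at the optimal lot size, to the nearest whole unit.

Annual demand D = 725 × 300 = 217,500.
Production build-up factor (1 − d/p) = 1 − 725/4,300 = 0.8314.
Q* = √(2DS / (H(1 − d/p))) = √(2 × 217,500 × 279 / (2.47 × 0.8314)).
= √(121,365,000 / 2.0535) ≈ 7687.665.
Maximum inventory = Q*(1 − d/p) = 7687.665 × 0.8314 ≈ 6391.489.

I_max ≈ 6,391 sub-assemblies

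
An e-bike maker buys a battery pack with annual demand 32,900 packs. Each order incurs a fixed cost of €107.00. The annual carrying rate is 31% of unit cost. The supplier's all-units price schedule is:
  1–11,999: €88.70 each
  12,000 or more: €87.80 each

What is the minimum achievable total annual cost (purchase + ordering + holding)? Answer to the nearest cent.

Holding cost per unit per year at price C is H = 0.31·C.
Evaluate total cost at each tier's feasible EOQ or, if the EOQ is below the tier, at the tier's minimum quantity.
EOQ at €88.70 = 506.0 (feasible in tier 1): TC = 32,900×€88.70 + (32,900/506.0)×107 + (506.0/2)×0.31×€88.70 = €2,932,143.86.
EOQ at €87.80 = 508.6 < 12000, so use break Q=12000: TC = 32,900×€87.80 + (32,900/12000.0)×107 + (12000.0/2)×0.31×€87.80 = €3,052,221.36.
Lowest total cost among the candidates is at Q = 506.0.

TC* ≈ €2,932,143.86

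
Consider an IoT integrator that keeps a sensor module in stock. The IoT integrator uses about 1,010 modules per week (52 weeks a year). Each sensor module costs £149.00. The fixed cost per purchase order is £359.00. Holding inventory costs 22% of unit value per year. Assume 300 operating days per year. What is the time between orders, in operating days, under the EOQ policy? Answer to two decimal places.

T ≈ 6.13 days

Annual demand D = 1,010 × 52 = 52,520.
Holding cost H = 0.22 × £149.00 = £32.7800 per unit per year.
The optimal lot size = √(2DS/H) = √(2 × 52,520 × 359 / 32.78) ≈ 1072.56.
Cycle time = Q*/D × 300 = 1072.56 / 52,520 × 300 ≈ 6.127 days.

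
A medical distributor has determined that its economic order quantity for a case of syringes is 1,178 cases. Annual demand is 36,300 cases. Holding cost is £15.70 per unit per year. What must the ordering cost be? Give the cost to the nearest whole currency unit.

S ≈ £300

Invert the EOQ relation Q*² = 2DS/H.
From Q* = √(2DS/H): S = Q*²H / (2D) = 1,178² × 15.7 / (2 × 36,300) = 300.0914.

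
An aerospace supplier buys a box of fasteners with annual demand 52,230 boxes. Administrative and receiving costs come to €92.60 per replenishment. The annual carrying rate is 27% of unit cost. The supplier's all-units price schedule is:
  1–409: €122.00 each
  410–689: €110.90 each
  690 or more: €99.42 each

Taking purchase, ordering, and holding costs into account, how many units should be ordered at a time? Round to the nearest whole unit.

Q* ≈ 690 boxes

Holding cost per unit per year at price C is H = 0.27·C.
For each price level, check whether its EOQ is feasible; otherwise the best quantity at that price is the breakpoint.
Tier 1 (€122.00): EOQ = 541.9 exceeds tier's upper bound 409, so this tier is dominated.
EOQ at €110.90 = 568.4 (feasible in tier 2): TC = 52,230×€110.90 + (52,230/568.4)×92.6 + (568.4/2)×0.27×€110.90 = €5,809,325.77.
EOQ at €99.42 = 600.3 < 690, so use break Q=690: TC = 52,230×€99.42 + (52,230/690.0)×92.6 + (690.0/2)×0.27×€99.42 = €5,208,976.99.
Lowest total cost is €5,208,976.99 at Q = 690.0.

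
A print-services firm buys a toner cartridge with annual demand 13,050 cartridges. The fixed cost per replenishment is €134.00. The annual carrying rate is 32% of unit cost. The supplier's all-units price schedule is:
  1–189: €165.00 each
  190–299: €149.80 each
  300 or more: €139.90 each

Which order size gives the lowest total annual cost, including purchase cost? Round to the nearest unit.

Q* ≈ 300 cartridges

Holding cost per unit per year at price C is H = 0.32·C.
Candidates are each tier's EOQ (if it falls in that tier) and each price-break quantity.
Tier 1 (€165.00): EOQ = 257.4 exceeds tier's upper bound 189, so this tier is dominated.
EOQ at €149.80 = 270.1 (feasible in tier 2): TC = 13,050×€149.80 + (13,050/270.1)×134 + (270.1/2)×0.32×€149.80 = €1,967,838.03.
EOQ at €139.90 = 279.5 < 300, so use break Q=300: TC = 13,050×€139.90 + (13,050/300.0)×134 + (300.0/2)×0.32×€139.90 = €1,838,239.20.
Lowest total cost is €1,838,239.20 at Q = 300.0.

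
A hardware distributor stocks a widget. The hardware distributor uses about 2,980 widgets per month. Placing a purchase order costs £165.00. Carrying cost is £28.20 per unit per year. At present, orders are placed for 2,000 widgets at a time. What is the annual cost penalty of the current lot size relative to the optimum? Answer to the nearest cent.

Annual demand D = 2,980 × 12 = 35,760.
EOQ = √(2DS/H) = √(2 × 35,760 × 165 / 28.2) ≈ 646.89.
Cost at Q* = (D/Q*)S + (Q*/2)H = √(2DSH) ≈ £18,242.33.
Cost at Q = 2,000: (35,760/2,000)×165 + (2,000/2)×28.2 = £2,950.20 + £28,200.00 = £31,150.20.
Excess = £31,150.20 − £18,242.33 = £12,907.87.

Extra cost ≈ £12,907.87 per year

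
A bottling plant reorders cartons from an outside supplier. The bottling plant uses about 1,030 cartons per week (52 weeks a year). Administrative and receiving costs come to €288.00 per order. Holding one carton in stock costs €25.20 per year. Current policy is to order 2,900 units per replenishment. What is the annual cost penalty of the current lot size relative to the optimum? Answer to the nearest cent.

Extra cost ≈ €13,976.56 per year

Annual demand D = 1,030 × 52 = 53,560.
EOQ = √(2DS/H) = √(2 × 53,560 × 288 / 25.2) ≈ 1106.45.
Cost at Q* = (D/Q*)S + (Q*/2)H = √(2DSH) ≈ €27,882.51.
Cost at Q = 2,900: (53,560/2,900)×288 + (2,900/2)×25.2 = €5,319.06 + €36,540.00 = €41,859.06.
Excess = €41,859.06 − €27,882.51 = €13,976.56.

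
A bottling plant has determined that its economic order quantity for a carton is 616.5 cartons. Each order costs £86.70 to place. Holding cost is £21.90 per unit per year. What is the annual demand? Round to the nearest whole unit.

The basic EOQ model gives Q* = √(2DS/H); rearrange for the unknown.
From Q* = √(2DS/H): D = Q*²H / (2S) = 616.5² × 21.9 / (2 × 86.7) = 48002.205.

D ≈ 48,002 cartons per year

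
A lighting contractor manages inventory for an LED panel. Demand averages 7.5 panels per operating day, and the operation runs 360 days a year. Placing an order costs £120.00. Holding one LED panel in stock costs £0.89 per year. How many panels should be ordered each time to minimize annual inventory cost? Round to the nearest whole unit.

Annual demand D = 7.5 × 360 = 2,700.
EOQ = √(2DS / H) = √(2 × 2,700 × 120 / 0.89).
= √(648,000 / 0.89) = √728,089.8876 ≈ 853.282.

Q* ≈ 853 panels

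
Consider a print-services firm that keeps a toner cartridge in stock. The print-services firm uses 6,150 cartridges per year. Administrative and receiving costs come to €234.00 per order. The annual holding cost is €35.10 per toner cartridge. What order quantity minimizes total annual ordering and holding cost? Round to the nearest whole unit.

Q* ≈ 286 cartridges

EOQ = √(2DS / H) = √(2 × 6,150 × 234 / 35.1).
= √(2,878,200 / 35.1) = √82,000 ≈ 286.356.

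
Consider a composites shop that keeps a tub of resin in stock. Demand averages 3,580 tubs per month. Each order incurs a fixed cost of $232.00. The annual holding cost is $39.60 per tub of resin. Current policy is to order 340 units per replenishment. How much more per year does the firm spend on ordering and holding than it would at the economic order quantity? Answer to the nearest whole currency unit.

Annual demand D = 3,580 × 12 = 42,960.
EOQ = √(2DS/H) = √(2 × 42,960 × 232 / 39.6) ≈ 709.49.
Cost at Q* = (D/Q*)S + (Q*/2)H = √(2DSH) ≈ $28,095.63.
Cost at Q = 340: (42,960/340)×232 + (340/2)×39.6 = $29,313.88 + $6,732.00 = $36,045.88.
Excess = $36,045.88 − $28,095.63 = $7,950.26.

Extra cost ≈ $7,950 per year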